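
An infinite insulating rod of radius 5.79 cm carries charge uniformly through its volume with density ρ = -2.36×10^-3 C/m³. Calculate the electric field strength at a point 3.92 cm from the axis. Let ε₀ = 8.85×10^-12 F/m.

Coaxial Gaussian cylinder, radius r = 3.92 cm, length L (r < R).
Charge inside radius r per length L is ρ·πr²·L, so λ_enc = ρπr² = -1.139×10^-5 C/m.
Since E is radial and uniform over the curved surface, Φ = E·2πrL = Q_enc/ε₀ = λ_enc L/ε₀.
E = |λ_enc|/(2πε₀r) = (1.139×10^-5)/(2π·8.85×10^-12·0.0392) = 5.23e6 N/C.

E = 5.23×10^6 V/m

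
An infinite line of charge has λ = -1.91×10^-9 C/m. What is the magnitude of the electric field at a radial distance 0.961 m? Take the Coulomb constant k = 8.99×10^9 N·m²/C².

Take a coaxial cylindrical Gaussian surface of radius r = 0.961 m and length L.
Q_enc = λL, so λ_enc = -1.91e-9 C/m.
By Gauss's law (flux through the curved wall only), E·2πrL = λ_enc L/ε₀.
E = 2k|λ_enc|/r = 2(8.99×10^9)(1.91e-9)/(0.961) = 35.7 N/C.

|E| = 35.7 V/m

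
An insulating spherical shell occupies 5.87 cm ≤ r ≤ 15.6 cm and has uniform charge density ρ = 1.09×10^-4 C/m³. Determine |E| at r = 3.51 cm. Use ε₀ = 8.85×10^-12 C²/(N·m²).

|E| = 0 V/m

Symmetry ⇒ E = E(r) r̂. Gaussian sphere of radius r = 3.51 cm (r < 5.87 cm, inside the empty cavity).
No charge is enclosed, so by Gauss's law E·4πr² = 0 ⇒ E = 0.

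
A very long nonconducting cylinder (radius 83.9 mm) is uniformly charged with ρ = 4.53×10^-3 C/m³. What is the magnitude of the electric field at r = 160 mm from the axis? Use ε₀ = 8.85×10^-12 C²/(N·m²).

E ≈ 1.13×10^7 N/C

Choose a coaxial cylinder of radius r = 160 mm (arbitrary length L) as the Gaussian surface (r > 83.9 mm, full cross-section enclosed).
λ_enc = ρ·πR² = (4.53e-3)π(0.0839)² = 1.002e-4 C/m.
Applying ∮E·dA = Q_enc/ε₀ with the end caps contributing no flux:
E = |λ_enc|/(2πε₀r) = (1.002e-4)/(2π·8.85×10^-12·0.16) = 1.13e7 N/C.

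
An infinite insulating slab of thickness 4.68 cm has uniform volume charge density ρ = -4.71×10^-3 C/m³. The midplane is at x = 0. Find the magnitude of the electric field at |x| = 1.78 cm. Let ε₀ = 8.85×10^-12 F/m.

By symmetry E is perpendicular to the slab. A Gaussian pillbox from −1.78 cm to +1.78 cm (face area A) lies entirely within the slab.
Q_enc = ρ·(2x)·A and flux = 2EA, so 2EA = 2ρxA/ε₀ ⇒ E = |ρ|x/ε₀.
E = (4.71×10^-3)(0.0178)/(8.85×10^-12) = 9.47×10^6 N/C.

E ≈ 9.47×10^6 N/C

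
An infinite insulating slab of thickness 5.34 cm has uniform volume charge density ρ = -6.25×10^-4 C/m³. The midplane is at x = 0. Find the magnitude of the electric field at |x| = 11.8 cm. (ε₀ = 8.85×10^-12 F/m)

The point |x| = 11.8 cm lies outside the slab (half-thickness 0.0267 m). A symmetric pillbox spanning the full slab encloses Q_enc = ρ·d·A.
Flux = 2EA ⇒ E = |ρ|d/(2ε₀), independent of distance outside.
E = (6.25e-4)(0.0534)/(2·8.85×10^-12) = 1.89×10^6 N/C.

E = 1.89×10^6 V/m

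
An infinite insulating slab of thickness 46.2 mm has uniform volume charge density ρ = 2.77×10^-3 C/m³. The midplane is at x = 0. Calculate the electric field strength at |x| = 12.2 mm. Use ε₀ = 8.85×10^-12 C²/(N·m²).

3.82×10^6 V/m

By symmetry E is perpendicular to the slab. A Gaussian pillbox from −12.2 mm to +12.2 mm (face area A) lies entirely within the slab.
Q_enc = ρ·(2x)·A and flux = 2EA, so 2EA = 2ρxA/ε₀ ⇒ E = |ρ|x/ε₀.
E = (2.77e-3)(0.0122)/(8.85×10^-12) = 3.82×10^6 N/C.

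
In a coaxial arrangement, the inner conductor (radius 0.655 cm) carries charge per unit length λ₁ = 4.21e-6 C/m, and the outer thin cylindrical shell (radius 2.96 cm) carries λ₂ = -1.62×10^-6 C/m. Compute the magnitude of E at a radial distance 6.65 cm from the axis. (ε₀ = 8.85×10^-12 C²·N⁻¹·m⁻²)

Coaxial Gaussian cylinder, radius r = 6.65 cm, length L (r > 2.96 cm, enclosing both).
λ_enc = λ₁ + λ₂ = (4.21×10^-6) + (-1.62e-6) = 2.59e-6 C/m.
Applying ∮E·dA = Q_enc/ε₀ with the end caps contributing no flux:
E = |λ_enc|/(2πε₀r) = (2.59e-6)/(2π·8.85×10^-12·0.0665) = 7.00e5 N/C.

7.00×10^5 V/m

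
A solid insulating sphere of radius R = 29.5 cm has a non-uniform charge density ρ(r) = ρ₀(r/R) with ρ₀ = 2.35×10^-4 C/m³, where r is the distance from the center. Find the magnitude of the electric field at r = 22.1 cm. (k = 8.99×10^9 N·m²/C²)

|E| = 1.10×10^6 N/C

Use a concentric Gaussian sphere at r = 22.1 cm (r < R).
Integrate the density: Q_enc = 4π ∫₀^r ρ₀(r'/R)^1 r'² dr' = 4πρ₀ r^4/(4·R) = 5.97×10^-6 C.
By Gauss's law, ∮E·dA = E·4πr² = Q_enc/ε₀.
E = k|Q_enc|/r² = (8.99×10^9)(5.97×10^-6)/(0.221)² = 1.10×10^6 N/C.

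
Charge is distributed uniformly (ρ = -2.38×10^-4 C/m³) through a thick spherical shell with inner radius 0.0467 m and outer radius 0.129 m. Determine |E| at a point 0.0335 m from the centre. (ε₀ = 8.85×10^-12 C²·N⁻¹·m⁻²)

Symmetry ⇒ E = E(r) r̂. Gaussian sphere of radius r = 0.0335 m (r < 0.0467 m, inside the empty cavity).
No charge is enclosed, so by Gauss's law E·4πr² = 0 ⇒ E = 0.

|E| = 0 N/C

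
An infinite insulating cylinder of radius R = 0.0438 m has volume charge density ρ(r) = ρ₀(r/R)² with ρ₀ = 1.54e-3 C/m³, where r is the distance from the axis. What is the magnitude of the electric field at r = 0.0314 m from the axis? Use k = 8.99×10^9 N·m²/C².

E ≈ 7.02×10^5 V/m

Choose a coaxial cylinder of radius r = 0.0314 m (arbitrary length L) as the Gaussian surface (r < R).
λ_enc = ∫₀^r ρ(r')·2πr' dr' = (2πρ₀/R²)·r^4/4 = 1.226e-6 C/m.
Gauss's law: E·2πrL = λ_enc L/ε₀.
E = 2k|λ_enc|/r = 2(8.99×10^9)(1.226×10^-6)/(0.0314) = 7.02×10^5 N/C.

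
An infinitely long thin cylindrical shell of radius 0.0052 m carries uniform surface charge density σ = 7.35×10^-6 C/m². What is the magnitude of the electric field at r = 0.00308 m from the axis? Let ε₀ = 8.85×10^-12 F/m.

E = 0

Coaxial Gaussian cylinder, radius r = 0.00308 m, length L (r < 0.0052 m, inside the shell).
All the surface charge lies outside this cylinder: Q_enc = 0, hence E = 0.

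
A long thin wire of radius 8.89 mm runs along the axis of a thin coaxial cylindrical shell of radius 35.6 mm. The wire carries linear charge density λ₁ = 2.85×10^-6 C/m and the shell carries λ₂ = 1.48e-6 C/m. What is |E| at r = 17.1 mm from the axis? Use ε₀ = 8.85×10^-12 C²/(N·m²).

By cylindrical symmetry E is radial; use a coaxial Gaussian cylinder of radius 17.1 mm and length L (between the conductors, 8.89 mm < r < 35.6 mm).
The shell at 35.6 mm lies outside the Gaussian surface, so λ_enc = λ₁ = 2.85e-6 C/m.
Applying ∮E·dA = Q_enc/ε₀ with the end caps contributing no flux:
E = |λ_enc|/(2πε₀r) = (2.85×10^-6)/(2π·8.85×10^-12·0.0171) = 3.00×10^6 N/C.

|E| = 3.00e6 V/m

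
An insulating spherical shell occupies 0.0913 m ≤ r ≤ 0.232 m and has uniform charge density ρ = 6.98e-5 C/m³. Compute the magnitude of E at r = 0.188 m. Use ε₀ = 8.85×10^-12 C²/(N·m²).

Use a concentric Gaussian sphere at r = 0.188 m (within the shell material, 0.0913 m < r < 0.232 m).
Enclosed charge is the volume from a to r: Q_enc = (4π/3)ρ(r³ − a³) = 1.72e-6 C.
Since E is radial and uniform over the Gaussian sphere, Φ = E·4πr² = Q_enc/ε₀.
E = |Q_enc|/(4πε₀r²) = (1.72×10^-6)/(4π·8.85×10^-12·(0.188)²) = 4.38×10^5 N/C.

|E| = 4.38×10^5 N/C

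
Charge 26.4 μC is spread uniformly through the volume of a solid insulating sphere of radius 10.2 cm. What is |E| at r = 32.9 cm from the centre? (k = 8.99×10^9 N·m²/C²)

Take a concentric spherical Gaussian surface of radius r = 32.9 cm (r > R, so the entire charge is enclosed).
Q_enc = 26.4 μC = 2.64×10^-5 C.
By Gauss's law, ∮E·dA = E·4πr² = Q_enc/ε₀.
E = k|Q_enc|/r² = (8.99×10^9)(2.64e-5)/(0.329)² = 2.19×10^6 N/C.

2.19×10^6 V/m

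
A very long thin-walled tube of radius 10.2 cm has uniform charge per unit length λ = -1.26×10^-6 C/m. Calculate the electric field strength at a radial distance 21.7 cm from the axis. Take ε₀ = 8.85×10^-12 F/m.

|E| ≈ 1.04×10^5 N/C

Choose a coaxial cylinder of radius r = 21.7 cm (arbitrary length L) as the Gaussian surface (r > 10.2 cm).
The full line charge is enclosed: λ_enc = -1.26×10^-6 C/m.
By Gauss's law (flux through the curved wall only), E·2πrL = λ_enc L/ε₀.
E = |λ_enc|/(2πε₀r) = (1.26×10^-6)/(2π·8.85×10^-12·0.217) = 1.04×10^5 N/C.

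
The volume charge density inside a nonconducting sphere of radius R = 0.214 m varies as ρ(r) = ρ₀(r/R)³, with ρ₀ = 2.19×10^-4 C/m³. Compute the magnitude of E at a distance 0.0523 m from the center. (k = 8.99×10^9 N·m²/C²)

E = 3.15×10^3 V/m

Take a concentric spherical Gaussian surface of radius r = 0.0523 m (r < R).
Integrate the density: Q_enc = 4π ∫₀^r ρ₀(r'/R)^3 r'² dr' = 4πρ₀ r^6/(6·R³) = 9.578e-10 C.
Applying ∮E·dA = Q_enc/ε₀ with Φ = E(4πr²):
E = k|Q_enc|/r² = (8.99×10^9)(9.578e-10)/(0.0523)² = 3.15×10^3 N/C.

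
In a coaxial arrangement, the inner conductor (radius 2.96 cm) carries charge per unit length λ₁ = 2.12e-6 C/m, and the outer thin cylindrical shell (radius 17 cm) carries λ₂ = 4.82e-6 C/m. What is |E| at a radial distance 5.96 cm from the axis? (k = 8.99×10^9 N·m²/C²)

By cylindrical symmetry E is radial; use a coaxial Gaussian cylinder of radius 5.96 cm and length L (between the conductors, 2.96 cm < r < 17 cm).
Only the inner wire is enclosed; the outer shell contributes nothing inside itself. λ_enc = λ₁ = 2.12×10^-6 C/m.
Applying ∮E·dA = Q_enc/ε₀ with the end caps contributing no flux:
E = 2k|λ_enc|/r = 2(8.99×10^9)(2.12×10^-6)/(0.0596) = 6.40e5 N/C.

E = 6.40×10^5 V/m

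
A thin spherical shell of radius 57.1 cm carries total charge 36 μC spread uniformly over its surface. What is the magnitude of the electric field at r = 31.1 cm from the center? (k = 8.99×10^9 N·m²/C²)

Use a concentric Gaussian sphere at r = 31.1 cm (inside the shell, r < 57.1 cm).
No charge lies within this surface, so Q_enc = 0 and Gauss's law gives E·4πr² = 0 ⇒ E = 0.

E = 0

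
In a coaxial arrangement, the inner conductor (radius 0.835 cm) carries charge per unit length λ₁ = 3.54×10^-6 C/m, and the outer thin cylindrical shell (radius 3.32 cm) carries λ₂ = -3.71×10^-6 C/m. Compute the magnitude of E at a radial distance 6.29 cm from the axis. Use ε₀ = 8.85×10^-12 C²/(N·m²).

Coaxial Gaussian cylinder, radius r = 6.29 cm, length L (r > 3.32 cm, enclosing both).
λ_enc = λ₁ + λ₂ = (3.54×10^-6) + (-3.71×10^-6) = -1.70×10^-7 C/m.
Applying ∮E·dA = Q_enc/ε₀ with the end caps contributing no flux:
E = |λ_enc|/(2πε₀r) = (1.70×10^-7)/(2π·8.85×10^-12·0.0629) = 4.86×10^4 N/C.

|E| = 4.86×10^4 N/C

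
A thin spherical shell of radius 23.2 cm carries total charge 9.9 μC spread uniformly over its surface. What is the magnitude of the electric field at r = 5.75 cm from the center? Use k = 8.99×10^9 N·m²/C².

|E| = 0 V/m

By spherical symmetry E is radial; choose a Gaussian sphere of radius r = 5.75 cm (inside the shell, r < 23.2 cm).
No charge lies within this surface, so Q_enc = 0 and Gauss's law gives E·4πr² = 0 ⇒ E = 0.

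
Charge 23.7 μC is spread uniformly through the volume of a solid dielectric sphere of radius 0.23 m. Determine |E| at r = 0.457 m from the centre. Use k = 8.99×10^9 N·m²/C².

By spherical symmetry E is radial; choose a Gaussian sphere of radius r = 0.457 m (r > R, so the entire charge is enclosed).
Q_enc = 23.7 μC = 2.37e-5 C.
Applying ∮E·dA = Q_enc/ε₀ with Φ = E(4πr²):
E = k|Q_enc|/r² = (8.99×10^9)(2.37×10^-5)/(0.457)² = 1.02e6 N/C.

E ≈ 1.02×10^6 N/C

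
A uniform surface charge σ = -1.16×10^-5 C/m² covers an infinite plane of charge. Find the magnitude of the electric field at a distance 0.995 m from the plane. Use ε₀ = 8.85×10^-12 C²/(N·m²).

Choose a cylindrical pillbox piercing the sheet, end faces (area A) parallel to it.
Only the two end caps contribute flux: Φ = 2EA. With Q_enc = σA, Gauss's law gives E = |σ|/(2ε₀).
E = |σ|/(2ε₀) = (1.16×10^-5)/(2·8.85×10^-12) = 6.55×10^5 N/C.

E = 6.55e5 N/C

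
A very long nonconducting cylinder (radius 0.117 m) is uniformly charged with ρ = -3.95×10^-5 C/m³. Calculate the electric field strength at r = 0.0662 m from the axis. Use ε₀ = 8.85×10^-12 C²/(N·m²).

1.48e5 N/C

By cylindrical symmetry E is radial; use a coaxial Gaussian cylinder of radius 0.0662 m and length L (r < R).
Enclosed charge per unit length: λ_enc = ρ·πr² = (-3.95×10^-5)π(0.0662)² = -5.438×10^-7 C/m.
Since E is radial and uniform over the curved surface, Φ = E·2πrL = Q_enc/ε₀ = λ_enc L/ε₀.
E = |λ_enc|/(2πε₀r) = (5.438×10^-7)/(2π·8.85×10^-12·0.0662) = 1.48e5 N/C.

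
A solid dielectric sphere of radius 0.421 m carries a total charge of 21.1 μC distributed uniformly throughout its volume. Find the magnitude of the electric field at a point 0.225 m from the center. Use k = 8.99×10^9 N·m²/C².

|E| = 5.72×10^5 N/C

By spherical symmetry E is radial; choose a Gaussian sphere of radius r = 0.225 m (r < R).
For a uniform sphere the enclosed fraction is (r/R)³, so Q_enc = (21.1 μC)(0.225/0.421)³ = 3.221e-6 C.
By Gauss's law, ∮E·dA = E·4πr² = Q_enc/ε₀.
E = k|Q_enc|/r² = (8.99×10^9)(3.221×10^-6)/(0.225)² = 5.72×10^5 N/C.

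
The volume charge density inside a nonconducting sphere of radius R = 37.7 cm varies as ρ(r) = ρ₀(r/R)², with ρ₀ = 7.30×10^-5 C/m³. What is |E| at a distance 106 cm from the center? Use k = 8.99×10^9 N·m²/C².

E = 7.87e4 V/m

Use a concentric Gaussian sphere at r = 106 cm (r > R, all charge enclosed).
Q_enc = 4π ∫₀^R ρ₀(r'/R)^2 r'² dr' = 4πρ₀R³/5 = 9.831×10^-6 C.
Gauss's law: E·4πr² = Q_enc/ε₀.
E = k|Q_enc|/r² = (8.99×10^9)(9.831×10^-6)/(1.06)² = 7.87×10^4 N/C.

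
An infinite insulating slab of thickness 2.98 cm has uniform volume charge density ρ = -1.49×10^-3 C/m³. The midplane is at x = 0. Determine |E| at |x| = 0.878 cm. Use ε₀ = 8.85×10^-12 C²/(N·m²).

1.48×10^6 V/m

By symmetry E is perpendicular to the slab. A Gaussian pillbox from −0.878 cm to +0.878 cm (face area A) lies entirely within the slab.
Q_enc = ρ·(2x)·A and flux = 2EA, so 2EA = 2ρxA/ε₀ ⇒ E = |ρ|x/ε₀.
E = (1.49×10^-3)(0.00878)/(8.85×10^-12) = 1.48×10^6 N/C.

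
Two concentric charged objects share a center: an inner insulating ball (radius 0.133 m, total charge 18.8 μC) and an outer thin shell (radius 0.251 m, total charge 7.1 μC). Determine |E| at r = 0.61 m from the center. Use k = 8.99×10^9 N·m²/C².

Take a concentric spherical Gaussian surface of radius r = 0.61 m (r > 0.251 m, enclosing both).
Q_enc = (18.8 μC) + (7.1 μC) = 2.59×10^-5 C.
Gauss's law: E·4πr² = Q_enc/ε₀.
E = k|Q_enc|/r² = (8.99×10^9)(2.59e-5)/(0.61)² = 6.26×10^5 N/C.

|E| ≈ 6.26×10^5 V/m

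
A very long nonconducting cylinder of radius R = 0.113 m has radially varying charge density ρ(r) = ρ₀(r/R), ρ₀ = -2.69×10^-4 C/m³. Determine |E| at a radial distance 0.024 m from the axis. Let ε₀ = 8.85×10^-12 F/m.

Coaxial Gaussian cylinder, radius r = 0.024 m, length L (r < R).
Integrating ρ over the cross-section to radius r: λ_enc = (2πρ₀/R) ∫₀^r r'^2 dr' = 2πρ₀ r^3/(3·R) = -6.892e-8 C/m.
Since E is radial and uniform over the curved surface, Φ = E·2πrL = Q_enc/ε₀ = λ_enc L/ε₀.
E = |λ_enc|/(2πε₀r) = (6.892×10^-8)/(2π·8.85×10^-12·0.024) = 5.16×10^4 N/C.

5.16×10^4 N/C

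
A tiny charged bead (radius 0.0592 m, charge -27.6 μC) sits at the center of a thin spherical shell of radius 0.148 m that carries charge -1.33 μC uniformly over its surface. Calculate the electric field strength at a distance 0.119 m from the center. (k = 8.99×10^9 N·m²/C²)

Symmetry ⇒ E = E(r) r̂. Gaussian sphere of radius r = 0.119 m (between the bodies, 0.0592 m < r < 0.148 m).
The shell at 0.148 m lies outside the Gaussian surface, so Q_enc = -27.6 μC = -2.76×10^-5 C.
By Gauss's law, ∮E·dA = E·4πr² = Q_enc/ε₀.
E = k|Q_enc|/r² = (8.99×10^9)(2.76×10^-5)/(0.119)² = 1.75e7 N/C.

|E| ≈ 1.75×10^7 N/C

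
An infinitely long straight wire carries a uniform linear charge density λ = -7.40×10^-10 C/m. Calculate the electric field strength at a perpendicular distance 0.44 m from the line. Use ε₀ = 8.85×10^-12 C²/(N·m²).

|E| = 30.2 N/C

Coaxial Gaussian cylinder, radius r = 0.44 m, length L.
Q_enc = λL, so λ_enc = -7.40×10^-10 C/m.
By Gauss's law (flux through the curved wall only), E·2πrL = λ_enc L/ε₀.
E = |λ_enc|/(2πε₀r) = (7.40e-10)/(2π·8.85×10^-12·0.44) = 30.2 N/C.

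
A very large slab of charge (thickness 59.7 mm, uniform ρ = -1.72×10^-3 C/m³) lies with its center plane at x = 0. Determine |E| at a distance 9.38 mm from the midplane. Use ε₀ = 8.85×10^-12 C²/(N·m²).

|E| = 1.82×10^6 N/C

By symmetry E is perpendicular to the slab. A Gaussian pillbox from −9.38 mm to +9.38 mm (face area A) lies entirely within the slab.
Q_enc = ρ·(2x)·A and flux = 2EA, so 2EA = 2ρxA/ε₀ ⇒ E = |ρ|x/ε₀.
E = (1.72×10^-3)(0.00938)/(8.85×10^-12) = 1.82e6 N/C.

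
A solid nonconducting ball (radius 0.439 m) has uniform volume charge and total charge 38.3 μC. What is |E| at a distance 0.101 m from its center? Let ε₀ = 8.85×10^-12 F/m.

4.11×10^5 V/m

Take a concentric spherical Gaussian surface of radius r = 0.101 m (r < R).
For a uniform sphere the enclosed fraction is (r/R)³, so Q_enc = (38.3 μC)(0.101/0.439)³ = 4.664e-7 C.
Since E is radial and uniform over the Gaussian sphere, Φ = E·4πr² = Q_enc/ε₀.
E = |Q_enc|/(4πε₀r²) = (4.664e-7)/(4π·8.85×10^-12·(0.101)²) = 4.11e5 N/C.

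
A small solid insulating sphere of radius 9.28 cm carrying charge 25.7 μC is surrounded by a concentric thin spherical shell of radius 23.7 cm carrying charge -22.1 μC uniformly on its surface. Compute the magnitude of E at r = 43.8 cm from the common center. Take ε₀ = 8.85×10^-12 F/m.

|E| = 1.69×10^5 N/C

By spherical symmetry E is radial; choose a Gaussian sphere of radius r = 43.8 cm (r > 23.7 cm, enclosing both).
Q_enc = (25.7 μC) + (-22.1 μC) = 3.60×10^-6 C.
Applying ∮E·dA = Q_enc/ε₀ with Φ = E(4πr²):
E = |Q_enc|/(4πε₀r²) = (3.60e-6)/(4π·8.85×10^-12·(0.438)²) = 1.69×10^5 N/C.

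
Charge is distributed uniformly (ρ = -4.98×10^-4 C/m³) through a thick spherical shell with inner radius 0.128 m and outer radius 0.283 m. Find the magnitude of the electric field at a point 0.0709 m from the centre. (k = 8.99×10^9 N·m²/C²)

Use a concentric Gaussian sphere at r = 0.0709 m (r < 0.128 m, inside the empty cavity).
Q_enc = 0 (all charge lies at larger r); Gauss's law gives E = 0.

|E| = 0 N/C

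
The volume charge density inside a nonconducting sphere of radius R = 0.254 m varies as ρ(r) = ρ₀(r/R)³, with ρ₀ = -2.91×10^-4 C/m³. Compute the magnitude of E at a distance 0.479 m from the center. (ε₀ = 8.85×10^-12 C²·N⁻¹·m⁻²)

E ≈ 3.91×10^5 N/C

Symmetry ⇒ E = E(r) r̂. Gaussian sphere of radius r = 0.479 m (r > R, all charge enclosed).
Q_enc = 4π ∫₀^R ρ₀(r'/R)^3 r'² dr' = 4πρ₀R³/6 = -9.987×10^-6 C.
By Gauss's law, ∮E·dA = E·4πr² = Q_enc/ε₀.
E = |Q_enc|/(4πε₀r²) = (9.987×10^-6)/(4π·8.85×10^-12·(0.479)²) = 3.91×10^5 N/C.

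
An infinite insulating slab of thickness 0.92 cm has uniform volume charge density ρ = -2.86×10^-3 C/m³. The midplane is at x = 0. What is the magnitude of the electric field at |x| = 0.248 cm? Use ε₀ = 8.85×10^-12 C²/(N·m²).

|E| = 8.01×10^5 V/m

By symmetry E is perpendicular to the slab. A Gaussian pillbox from −0.248 cm to +0.248 cm (face area A) lies entirely within the slab.
Q_enc = ρ·(2x)·A and flux = 2EA, so 2EA = 2ρxA/ε₀ ⇒ E = |ρ|x/ε₀.
E = (2.86×10^-3)(0.00248)/(8.85×10^-12) = 8.01×10^5 N/C.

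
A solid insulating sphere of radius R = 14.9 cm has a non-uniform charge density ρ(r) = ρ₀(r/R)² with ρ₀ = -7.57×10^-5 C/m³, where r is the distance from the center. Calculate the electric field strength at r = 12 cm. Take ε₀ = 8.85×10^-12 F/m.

By spherical symmetry E is radial; choose a Gaussian sphere of radius r = 12 cm (r < R).
Integrate the density: Q_enc = 4π ∫₀^r ρ₀(r'/R)^2 r'² dr' = 4πρ₀ r^5/(5·R²) = -2.132×10^-7 C.
Since E is radial and uniform over the Gaussian sphere, Φ = E·4πr² = Q_enc/ε₀.
E = |Q_enc|/(4πε₀r²) = (2.132e-7)/(4π·8.85×10^-12·(0.12)²) = 1.33×10^5 N/C.

|E| ≈ 1.33×10^5 N/C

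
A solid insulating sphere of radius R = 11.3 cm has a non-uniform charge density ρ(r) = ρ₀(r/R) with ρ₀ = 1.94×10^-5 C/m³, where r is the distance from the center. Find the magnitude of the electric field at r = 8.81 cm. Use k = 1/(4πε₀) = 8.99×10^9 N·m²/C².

E ≈ 3.76×10^4 N/C

Use a concentric Gaussian sphere at r = 8.81 cm (r < R).
Q_enc = ∫₀^r ρ(r')·4πr'² dr' = (4πρ₀/R) ∫₀^r r'^3 dr' = 4πρ₀ r^4/(4·R) = 3.249×10^-8 C.
Since E is radial and uniform over the Gaussian sphere, Φ = E·4πr² = Q_enc/ε₀.
E = k|Q_enc|/r² = (8.99×10^9)(3.249e-8)/(0.0881)² = 3.76×10^4 N/C.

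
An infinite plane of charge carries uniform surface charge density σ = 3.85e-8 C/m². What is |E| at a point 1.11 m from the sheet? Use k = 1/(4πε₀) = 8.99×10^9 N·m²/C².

Choose a cylindrical pillbox piercing the sheet, end faces (area A) parallel to it.
Flux Φ = 2EA and Q_enc = σA, so 2EA = σA/ε₀ ⇒ E = |σ|/(2ε₀), independent of distance.
E = 2πk|σ| = 2π(8.99×10^9)(3.85×10^-8) = 2.17e3 N/C.

E ≈ 2.17×10^3 V/m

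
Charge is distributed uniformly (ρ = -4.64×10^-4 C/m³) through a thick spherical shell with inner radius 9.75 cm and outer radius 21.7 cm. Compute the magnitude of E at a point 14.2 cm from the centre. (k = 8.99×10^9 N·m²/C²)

Symmetry ⇒ E = E(r) r̂. Gaussian sphere of radius r = 14.2 cm (within the shell material, 9.75 cm < r < 21.7 cm).
Enclosed charge is the volume from a to r: Q_enc = (4π/3)ρ(r³ − a³) = -3.764e-6 C.
Since E is radial and uniform over the Gaussian sphere, Φ = E·4πr² = Q_enc/ε₀.
E = k|Q_enc|/r² = (8.99×10^9)(3.764×10^-6)/(0.142)² = 1.68×10^6 N/C.

E = 1.68e6 N/C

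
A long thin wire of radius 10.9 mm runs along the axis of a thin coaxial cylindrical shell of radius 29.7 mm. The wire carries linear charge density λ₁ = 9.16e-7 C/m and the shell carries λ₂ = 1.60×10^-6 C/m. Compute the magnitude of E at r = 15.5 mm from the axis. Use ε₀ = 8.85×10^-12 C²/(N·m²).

|E| = 1.06×10^6 V/m

Choose a coaxial cylinder of radius r = 15.5 mm (arbitrary length L) as the Gaussian surface (between the conductors, 10.9 mm < r < 29.7 mm).
Only the inner wire is enclosed; the outer shell contributes nothing inside itself. λ_enc = λ₁ = 9.16e-7 C/m.
Since E is radial and uniform over the curved surface, Φ = E·2πrL = Q_enc/ε₀ = λ_enc L/ε₀.
E = |λ_enc|/(2πε₀r) = (9.16×10^-7)/(2π·8.85×10^-12·0.0155) = 1.06×10^6 N/C.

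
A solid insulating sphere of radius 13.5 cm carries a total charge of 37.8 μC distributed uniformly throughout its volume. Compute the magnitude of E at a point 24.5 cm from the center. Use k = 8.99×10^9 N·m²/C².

By spherical symmetry E is radial; choose a Gaussian sphere of radius r = 24.5 cm (r > R, so the entire charge is enclosed).
Q_enc = 37.8 μC = 3.78×10^-5 C.
Gauss's law: E·4πr² = Q_enc/ε₀.
E = k|Q_enc|/r² = (8.99×10^9)(3.78×10^-5)/(0.245)² = 5.66×10^6 N/C.

E = 5.66×10^6 V/m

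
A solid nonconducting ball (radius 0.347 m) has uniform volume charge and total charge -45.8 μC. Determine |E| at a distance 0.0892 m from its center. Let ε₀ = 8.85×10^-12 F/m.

Symmetry ⇒ E = E(r) r̂. Gaussian sphere of radius r = 0.0892 m (r < R).
For a uniform sphere the enclosed fraction is (r/R)³, so Q_enc = (-45.8 μC)(0.0892/0.347)³ = -7.78×10^-7 C.
Since E is radial and uniform over the Gaussian sphere, Φ = E·4πr² = Q_enc/ε₀.
E = |Q_enc|/(4πε₀r²) = (7.78×10^-7)/(4π·8.85×10^-12·(0.0892)²) = 8.79×10^5 N/C.

E ≈ 8.79×10^5 N/C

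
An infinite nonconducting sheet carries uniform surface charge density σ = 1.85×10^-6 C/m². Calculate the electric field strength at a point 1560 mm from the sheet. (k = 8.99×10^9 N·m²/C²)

The symmetry is planar: E is normal to the sheet and the same magnitude on both sides. Take a pillbox straddling the sheet with end-cap area A.
Only the two end caps contribute flux: Φ = 2EA. With Q_enc = σA, Gauss's law gives E = |σ|/(2ε₀).
E = 2πk|σ| = 2π(8.99×10^9)(1.85e-6) = 1.04×10^5 N/C.

1.04×10^5 N/C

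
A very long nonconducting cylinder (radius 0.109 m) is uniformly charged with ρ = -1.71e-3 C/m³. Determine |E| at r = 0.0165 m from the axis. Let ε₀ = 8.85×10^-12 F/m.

Choose a coaxial cylinder of radius r = 0.0165 m (arbitrary length L) as the Gaussian surface (r < R).
Enclosed charge per unit length: λ_enc = ρ·πr² = (-1.71×10^-3)π(0.0165)² = -1.463×10^-6 C/m.
By Gauss's law (flux through the curved wall only), E·2πrL = λ_enc L/ε₀.
E = |λ_enc|/(2πε₀r) = (1.463×10^-6)/(2π·8.85×10^-12·0.0165) = 1.59×10^6 N/C.

|E| ≈ 1.59×10^6 N/C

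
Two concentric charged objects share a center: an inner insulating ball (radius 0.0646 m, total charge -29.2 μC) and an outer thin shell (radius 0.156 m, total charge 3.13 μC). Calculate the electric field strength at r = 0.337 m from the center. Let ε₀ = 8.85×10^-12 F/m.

Use a concentric Gaussian sphere at r = 0.337 m (r > 0.156 m, enclosing both).
Q_enc = (-29.2 μC) + (3.13 μC) = -2.607e-5 C.
Gauss's law: E·4πr² = Q_enc/ε₀.
E = |Q_enc|/(4πε₀r²) = (2.607e-5)/(4π·8.85×10^-12·(0.337)²) = 2.06×10^6 N/C.

E = 2.06×10^6 N/C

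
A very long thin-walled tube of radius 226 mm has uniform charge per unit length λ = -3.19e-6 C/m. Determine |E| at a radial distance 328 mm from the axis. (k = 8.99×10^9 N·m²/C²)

E = 1.75e5 V/m

Choose a coaxial cylinder of radius r = 328 mm (arbitrary length L) as the Gaussian surface (r > 226 mm).
The full line charge is enclosed: λ_enc = -3.19×10^-6 C/m.
By Gauss's law (flux through the curved wall only), E·2πrL = λ_enc L/ε₀.
E = 2k|λ_enc|/r = 2(8.99×10^9)(3.19e-6)/(0.328) = 1.75×10^5 N/C.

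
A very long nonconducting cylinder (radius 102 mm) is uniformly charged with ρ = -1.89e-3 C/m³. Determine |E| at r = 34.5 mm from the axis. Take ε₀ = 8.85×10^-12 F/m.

Coaxial Gaussian cylinder, radius r = 34.5 mm, length L (r < R).
Enclosed charge per unit length: λ_enc = ρ·πr² = (-1.89e-3)π(0.0345)² = -7.067e-6 C/m.
Gauss's law: E·2πrL = λ_enc L/ε₀.
E = |λ_enc|/(2πε₀r) = (7.067×10^-6)/(2π·8.85×10^-12·0.0345) = 3.68×10^6 N/C.

3.68×10^6 N/C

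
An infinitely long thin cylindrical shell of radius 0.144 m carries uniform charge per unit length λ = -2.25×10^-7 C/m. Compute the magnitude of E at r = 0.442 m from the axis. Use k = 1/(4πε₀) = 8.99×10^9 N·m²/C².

Take a coaxial cylindrical Gaussian surface of radius r = 0.442 m and length L (r > 0.144 m).
The full line charge is enclosed: λ_enc = -2.25×10^-7 C/m.
Applying ∮E·dA = Q_enc/ε₀ with the end caps contributing no flux:
E = 2k|λ_enc|/r = 2(8.99×10^9)(2.25e-7)/(0.442) = 9.15×10^3 N/C.

9.15×10^3 N/C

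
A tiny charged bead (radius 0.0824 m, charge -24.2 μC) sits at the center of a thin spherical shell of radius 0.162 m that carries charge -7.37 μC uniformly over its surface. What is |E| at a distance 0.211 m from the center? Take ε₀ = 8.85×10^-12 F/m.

By spherical symmetry E is radial; choose a Gaussian sphere of radius r = 0.211 m (r > 0.162 m, enclosing both).
Q_enc = (-24.2 μC) + (-7.37 μC) = -3.157×10^-5 C.
Since E is radial and uniform over the Gaussian sphere, Φ = E·4πr² = Q_enc/ε₀.
E = |Q_enc|/(4πε₀r²) = (3.157×10^-5)/(4π·8.85×10^-12·(0.211)²) = 6.38×10^6 N/C.

E ≈ 6.38×10^6 N/C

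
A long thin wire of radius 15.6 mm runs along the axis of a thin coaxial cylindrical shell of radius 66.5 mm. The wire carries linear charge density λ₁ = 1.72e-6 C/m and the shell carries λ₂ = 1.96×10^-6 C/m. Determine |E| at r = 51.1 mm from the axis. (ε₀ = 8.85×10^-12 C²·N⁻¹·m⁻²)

By cylindrical symmetry E is radial; use a coaxial Gaussian cylinder of radius 51.1 mm and length L (between the conductors, 15.6 mm < r < 66.5 mm).
The shell at 66.5 mm lies outside the Gaussian surface, so λ_enc = λ₁ = 1.72e-6 C/m.
Applying ∮E·dA = Q_enc/ε₀ with the end caps contributing no flux:
E = |λ_enc|/(2πε₀r) = (1.72×10^-6)/(2π·8.85×10^-12·0.0511) = 6.05e5 N/C.

E ≈ 6.05×10^5 V/m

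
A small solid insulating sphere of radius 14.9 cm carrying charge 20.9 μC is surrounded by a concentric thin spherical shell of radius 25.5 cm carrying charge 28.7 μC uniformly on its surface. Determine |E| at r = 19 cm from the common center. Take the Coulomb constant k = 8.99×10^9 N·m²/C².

Take a concentric spherical Gaussian surface of radius r = 19 cm (between the bodies, 14.9 cm < r < 25.5 cm).
The shell at 25.5 cm lies outside the Gaussian surface, so Q_enc = 20.9 μC = 2.09×10^-5 C.
Since E is radial and uniform over the Gaussian sphere, Φ = E·4πr² = Q_enc/ε₀.
E = k|Q_enc|/r² = (8.99×10^9)(2.09e-5)/(0.19)² = 5.20×10^6 N/C.

|E| = 5.20×10^6 V/m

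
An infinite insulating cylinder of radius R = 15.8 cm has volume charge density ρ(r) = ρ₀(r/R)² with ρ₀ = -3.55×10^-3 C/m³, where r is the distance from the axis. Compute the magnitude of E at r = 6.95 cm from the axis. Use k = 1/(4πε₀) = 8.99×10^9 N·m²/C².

E = 1.35×10^6 N/C

Take a coaxial cylindrical Gaussian surface of radius r = 6.95 cm and length L (r < R).
Integrating ρ over the cross-section to radius r: λ_enc = (2πρ₀/R²) ∫₀^r r'^3 dr' = 2πρ₀ r^4/(4·R²) = -5.212×10^-6 C/m.
Since E is radial and uniform over the curved surface, Φ = E·2πrL = Q_enc/ε₀ = λ_enc L/ε₀.
E = 2k|λ_enc|/r = 2(8.99×10^9)(5.212×10^-6)/(0.0695) = 1.35×10^6 N/C.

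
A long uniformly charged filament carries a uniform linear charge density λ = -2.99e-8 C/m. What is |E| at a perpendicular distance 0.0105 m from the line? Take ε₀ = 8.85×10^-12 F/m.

|E| ≈ 5.12×10^4 N/C

By cylindrical symmetry E is radial; use a coaxial Gaussian cylinder of radius 0.0105 m and length L.
Q_enc = λL, so λ_enc = -2.99×10^-8 C/m.
Applying ∮E·dA = Q_enc/ε₀ with the end caps contributing no flux:
E = |λ_enc|/(2πε₀r) = (2.99×10^-8)/(2π·8.85×10^-12·0.0105) = 5.12e4 N/C.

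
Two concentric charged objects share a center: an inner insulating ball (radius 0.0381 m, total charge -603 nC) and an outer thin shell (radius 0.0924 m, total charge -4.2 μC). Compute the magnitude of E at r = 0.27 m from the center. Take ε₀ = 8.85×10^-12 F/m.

Take a concentric spherical Gaussian surface of radius r = 0.27 m (r > 0.0924 m, enclosing both).
Q_enc = (-603 nC) + (-4.2 μC) = -4.803e-6 C.
Gauss's law: E·4πr² = Q_enc/ε₀.
E = |Q_enc|/(4πε₀r²) = (4.803×10^-6)/(4π·8.85×10^-12·(0.27)²) = 5.92×10^5 N/C.

|E| = 5.92e5 N/C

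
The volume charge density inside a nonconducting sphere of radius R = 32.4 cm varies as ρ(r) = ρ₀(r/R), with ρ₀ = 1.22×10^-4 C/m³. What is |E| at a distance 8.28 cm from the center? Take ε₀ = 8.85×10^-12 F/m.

|E| ≈ 7.29e4 V/m

Symmetry ⇒ E = E(r) r̂. Gaussian sphere of radius r = 8.28 cm (r < R).
Integrate the density: Q_enc = 4π ∫₀^r ρ₀(r'/R)^1 r'² dr' = 4πρ₀ r^4/(4·R) = 5.56×10^-8 C.
Gauss's law: E·4πr² = Q_enc/ε₀.
E = |Q_enc|/(4πε₀r²) = (5.56×10^-8)/(4π·8.85×10^-12·(0.0828)²) = 7.29×10^4 N/C.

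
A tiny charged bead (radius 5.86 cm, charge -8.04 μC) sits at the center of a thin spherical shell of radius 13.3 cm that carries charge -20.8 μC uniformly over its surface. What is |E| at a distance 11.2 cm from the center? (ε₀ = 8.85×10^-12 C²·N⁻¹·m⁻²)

|E| = 5.76e6 V/m

By spherical symmetry E is radial; choose a Gaussian sphere of radius r = 11.2 cm (between the bodies, 5.86 cm < r < 13.3 cm).
The shell at 13.3 cm lies outside the Gaussian surface, so Q_enc = -8.04 μC = -8.04×10^-6 C.
Since E is radial and uniform over the Gaussian sphere, Φ = E·4πr² = Q_enc/ε₀.
E = |Q_enc|/(4πε₀r²) = (8.04×10^-6)/(4π·8.85×10^-12·(0.112)²) = 5.76e6 N/C.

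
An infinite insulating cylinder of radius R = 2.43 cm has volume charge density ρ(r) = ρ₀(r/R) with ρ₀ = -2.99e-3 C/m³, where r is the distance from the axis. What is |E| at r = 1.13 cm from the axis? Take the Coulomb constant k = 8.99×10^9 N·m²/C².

Take a coaxial cylindrical Gaussian surface of radius r = 1.13 cm and length L (r < R).
λ_enc = ∫₀^r ρ(r')·2πr' dr' = (2πρ₀/R)·r^3/3 = -3.718×10^-7 C/m.
By Gauss's law (flux through the curved wall only), E·2πrL = λ_enc L/ε₀.
E = 2k|λ_enc|/r = 2(8.99×10^9)(3.718e-7)/(0.0113) = 5.92×10^5 N/C.

|E| ≈ 5.92e5 V/m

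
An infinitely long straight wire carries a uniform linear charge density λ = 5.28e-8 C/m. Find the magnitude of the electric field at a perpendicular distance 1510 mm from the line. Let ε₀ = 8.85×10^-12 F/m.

E ≈ 629 N/C

Take a coaxial cylindrical Gaussian surface of radius r = 1510 mm and length L.
Q_enc = λL, so λ_enc = 5.28×10^-8 C/m.
By Gauss's law (flux through the curved wall only), E·2πrL = λ_enc L/ε₀.
E = |λ_enc|/(2πε₀r) = (5.28e-8)/(2π·8.85×10^-12·1.51) = 629 N/C.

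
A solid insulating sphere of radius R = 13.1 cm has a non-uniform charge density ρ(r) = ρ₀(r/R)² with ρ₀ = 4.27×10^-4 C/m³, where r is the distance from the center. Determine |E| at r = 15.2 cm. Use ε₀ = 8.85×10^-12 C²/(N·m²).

|E| ≈ 9.39×10^5 V/m

Take a concentric spherical Gaussian surface of radius r = 15.2 cm (r > R, all charge enclosed).
Q_enc = 4π ∫₀^R ρ₀(r'/R)^2 r'² dr' = 4πρ₀R³/5 = 2.413×10^-6 C.
By Gauss's law, ∮E·dA = E·4πr² = Q_enc/ε₀.
E = |Q_enc|/(4πε₀r²) = (2.413e-6)/(4π·8.85×10^-12·(0.152)²) = 9.39×10^5 N/C.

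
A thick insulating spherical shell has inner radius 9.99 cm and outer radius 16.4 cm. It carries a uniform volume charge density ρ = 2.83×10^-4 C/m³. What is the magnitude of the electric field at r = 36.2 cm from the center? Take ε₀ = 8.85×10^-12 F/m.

Symmetry ⇒ E = E(r) r̂. Gaussian sphere of radius r = 36.2 cm (r > 16.4 cm, enclosing the whole shell).
Q_enc = ρ·(4π/3)(b³ − a³) = (2.83×10^-4)·(4π/3)·((0.164)³ − (0.0999)³) = 4.047×10^-6 C.
Applying ∮E·dA = Q_enc/ε₀ with Φ = E(4πr²):
E = |Q_enc|/(4πε₀r²) = (4.047×10^-6)/(4π·8.85×10^-12·(0.362)²) = 2.78e5 N/C.

2.78×10^5 N/C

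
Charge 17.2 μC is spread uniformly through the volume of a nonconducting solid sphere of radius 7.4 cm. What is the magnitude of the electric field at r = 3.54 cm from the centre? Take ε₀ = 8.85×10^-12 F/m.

|E| ≈ 1.35×10^7 N/C

Take a concentric spherical Gaussian surface of radius r = 3.54 cm (r < R).
Only the charge within r is enclosed: Q_enc = Q·(r/R)³ = (17.2 μC)·(3.54 cm/7.4 cm)³ = 1.883e-6 C.
Applying ∮E·dA = Q_enc/ε₀ with Φ = E(4πr²):
E = |Q_enc|/(4πε₀r²) = (1.883e-6)/(4π·8.85×10^-12·(0.0354)²) = 1.35×10^7 N/C.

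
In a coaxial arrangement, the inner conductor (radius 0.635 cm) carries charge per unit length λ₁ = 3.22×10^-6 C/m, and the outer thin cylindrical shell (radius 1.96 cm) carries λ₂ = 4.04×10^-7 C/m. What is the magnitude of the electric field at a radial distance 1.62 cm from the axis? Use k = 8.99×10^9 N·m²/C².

|E| = 3.57×10^6 V/m

Choose a coaxial cylinder of radius r = 1.62 cm (arbitrary length L) as the Gaussian surface (between the conductors, 0.635 cm < r < 1.96 cm).
The shell at 1.96 cm lies outside the Gaussian surface, so λ_enc = λ₁ = 3.22e-6 C/m.
Since E is radial and uniform over the curved surface, Φ = E·2πrL = Q_enc/ε₀ = λ_enc L/ε₀.
E = 2k|λ_enc|/r = 2(8.99×10^9)(3.22×10^-6)/(0.0162) = 3.57e6 N/C.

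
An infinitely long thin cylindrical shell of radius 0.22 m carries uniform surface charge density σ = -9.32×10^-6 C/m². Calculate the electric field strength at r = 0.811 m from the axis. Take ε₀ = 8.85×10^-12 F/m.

E ≈ 2.86×10^5 N/C

Take a coaxial cylindrical Gaussian surface of radius r = 0.811 m and length L (r > 0.22 m).
The whole shell is enclosed: λ_enc = σ·2πR = (-9.32×10^-6)·2π·(0.22) = -1.288×10^-5 C/m.
By Gauss's law (flux through the curved wall only), E·2πrL = λ_enc L/ε₀.
E = |λ_enc|/(2πε₀r) = (1.288×10^-5)/(2π·8.85×10^-12·0.811) = 2.86e5 N/C.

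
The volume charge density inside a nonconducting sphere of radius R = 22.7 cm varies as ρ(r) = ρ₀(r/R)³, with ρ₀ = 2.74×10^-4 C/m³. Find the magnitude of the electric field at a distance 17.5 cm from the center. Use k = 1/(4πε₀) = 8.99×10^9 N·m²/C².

4.14e5 N/C

Take a concentric spherical Gaussian surface of radius r = 17.5 cm (r < R).
Q_enc = ∫₀^r ρ(r')·4πr'² dr' = (4πρ₀/R³) ∫₀^r r'^5 dr' = 4πρ₀ r^6/(6·R³) = 1.409×10^-6 C.
By Gauss's law, ∮E·dA = E·4πr² = Q_enc/ε₀.
E = k|Q_enc|/r² = (8.99×10^9)(1.409×10^-6)/(0.175)² = 4.14×10^5 N/C.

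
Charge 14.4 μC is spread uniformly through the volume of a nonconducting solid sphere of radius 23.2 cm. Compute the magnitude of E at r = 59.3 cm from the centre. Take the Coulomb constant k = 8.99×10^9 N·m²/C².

Take a concentric spherical Gaussian surface of radius r = 59.3 cm (r > R, so the entire charge is enclosed).
Q_enc = 14.4 μC = 1.44×10^-5 C.
Applying ∮E·dA = Q_enc/ε₀ with Φ = E(4πr²):
E = k|Q_enc|/r² = (8.99×10^9)(1.44×10^-5)/(0.593)² = 3.68×10^5 N/C.

E ≈ 3.68×10^5 N/C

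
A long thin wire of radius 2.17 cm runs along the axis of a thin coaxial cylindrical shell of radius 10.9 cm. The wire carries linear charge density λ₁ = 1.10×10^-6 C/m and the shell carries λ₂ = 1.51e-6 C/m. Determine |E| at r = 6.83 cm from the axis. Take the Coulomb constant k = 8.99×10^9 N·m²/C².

Choose a coaxial cylinder of radius r = 6.83 cm (arbitrary length L) as the Gaussian surface (between the conductors, 2.17 cm < r < 10.9 cm).
Only the inner wire is enclosed; the outer shell contributes nothing inside itself. λ_enc = λ₁ = 1.10×10^-6 C/m.
By Gauss's law (flux through the curved wall only), E·2πrL = λ_enc L/ε₀.
E = 2k|λ_enc|/r = 2(8.99×10^9)(1.10×10^-6)/(0.0683) = 2.90×10^5 N/C.

E = 2.90e5 N/C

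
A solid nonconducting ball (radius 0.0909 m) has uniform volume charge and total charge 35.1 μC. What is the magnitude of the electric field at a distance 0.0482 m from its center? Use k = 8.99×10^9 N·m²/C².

E ≈ 2.02×10^7 V/m

By spherical symmetry E is radial; choose a Gaussian sphere of radius r = 0.0482 m (r < R).
For a uniform sphere the enclosed fraction is (r/R)³, so Q_enc = (35.1 μC)(0.0482/0.0909)³ = 5.233×10^-6 C.
Gauss's law: E·4πr² = Q_enc/ε₀.
E = k|Q_enc|/r² = (8.99×10^9)(5.233×10^-6)/(0.0482)² = 2.02×10^7 N/C.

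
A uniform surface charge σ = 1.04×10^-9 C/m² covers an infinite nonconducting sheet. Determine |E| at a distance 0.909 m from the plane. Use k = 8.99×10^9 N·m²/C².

E = 58.7 N/C

The symmetry is planar: E is normal to the sheet and the same magnitude on both sides. Take a pillbox straddling the sheet with end-cap area A.
Flux Φ = 2EA and Q_enc = σA, so 2EA = σA/ε₀ ⇒ E = |σ|/(2ε₀), independent of distance.
E = 2πk|σ| = 2π(8.99×10^9)(1.04×10^-9) = 58.7 N/C.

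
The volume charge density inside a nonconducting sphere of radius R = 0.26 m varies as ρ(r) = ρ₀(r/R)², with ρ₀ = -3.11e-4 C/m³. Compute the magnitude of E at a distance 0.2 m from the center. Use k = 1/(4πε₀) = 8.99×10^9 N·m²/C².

E ≈ 8.32×10^5 N/C

Take a concentric spherical Gaussian surface of radius r = 0.2 m (r < R).
Q_enc = ∫₀^r ρ(r')·4πr'² dr' = (4πρ₀/R²) ∫₀^r r'^4 dr' = 4πρ₀ r^5/(5·R²) = -3.70e-6 C.
Applying ∮E·dA = Q_enc/ε₀ with Φ = E(4πr²):
E = k|Q_enc|/r² = (8.99×10^9)(3.70×10^-6)/(0.2)² = 8.32e5 N/C.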